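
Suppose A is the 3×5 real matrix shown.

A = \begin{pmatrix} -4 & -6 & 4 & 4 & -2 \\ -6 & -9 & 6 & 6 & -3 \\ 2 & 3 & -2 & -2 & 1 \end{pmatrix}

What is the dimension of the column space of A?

1

Row reduce to echelon form.
R2 ← R2 − (3/2)·R1: [0, 0, 0, 0, 0]
R3 ← R3 + (1/2)·R1: [0, 0, 0, 0, 0]
Echelon form has 1 nonzero row, so rank(A) = 1.
The column space has dimension equal to the rank: 1.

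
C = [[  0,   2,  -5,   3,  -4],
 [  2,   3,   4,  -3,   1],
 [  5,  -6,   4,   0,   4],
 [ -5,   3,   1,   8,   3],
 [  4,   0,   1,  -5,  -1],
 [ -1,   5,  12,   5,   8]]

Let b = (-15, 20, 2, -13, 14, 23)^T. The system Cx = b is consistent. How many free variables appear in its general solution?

0

Row reduce the augmented matrix [C | b].
Swap R1 ↔ R2
R3 ← R3 − (5/2)·R1: [0, -27/2, -6, 15/2, 3/2, -48]
R4 ← R4 + (5/2)·R1: [0, 21/2, 11, 1/2, 11/2, 37]
R5 ← R5 − (2)·R1: [0, -6, -7, 1, -3, -26]
R6 ← R6 + (1/2)·R1: [0, 13/2, 14, 7/2, 17/2, 33]
R3 ← R3 + (27/4)·R2: [0, 0, -159/4, 111/4, -51/2, -597/4]
R4 ← R4 − (21/4)·R2: [0, 0, 149/4, -61/4, 53/2, 463/4]
R5 ← R5 + (3)·R2: [0, 0, -22, 10, -15, -71]
R6 ← R6 − (13/4)·R2: [0, 0, 121/4, -25/4, 43/2, 327/4]
R4 ← R4 + (149/159)·R3: [0, 0, 0, 570/53, 138/53, -1278/53]
R5 ← R5 − (88/159)·R3: [0, 0, 0, -284/53, -47/53, 615/53]
R6 ← R6 + (121/159)·R3: [0, 0, 0, 788/53, 111/53, -1687/53]
R5 ← R5 + (142/285)·R4: [0, 0, 0, 0, 39/95, -39/95]
R6 ← R6 − (394/285)·R4: [0, 0, 0, 0, -143/95, 143/95]
R6 ← R6 + (11/3)·R5: [0, 0, 0, 0, 0, 0]
The echelon form has 5 nonzero rows, and every pivot lies in the first 5 columns, so rank(C) = rank([C|b]) = 5.
The system is consistent.
Free variables = (unknowns) − (rank) = 5 − 5 = 0.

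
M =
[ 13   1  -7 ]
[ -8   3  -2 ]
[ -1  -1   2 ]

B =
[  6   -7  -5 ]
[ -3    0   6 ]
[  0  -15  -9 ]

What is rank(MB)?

First compute MB:
[[ 75,  14,   4],
 [-57,  86,  76],
 [ -3, -23, -19]]
Now row reduce the product.
R2 ← R2 + (19/25)·R1: [0, 2416/25, 1976/25]
R3 ← R3 + (1/25)·R1: [0, -561/25, -471/25]
R3 ← R3 + (561/2416)·R2: [0, 0, -147/302]
3 nonzero rows, so rank(MB) = 3.

3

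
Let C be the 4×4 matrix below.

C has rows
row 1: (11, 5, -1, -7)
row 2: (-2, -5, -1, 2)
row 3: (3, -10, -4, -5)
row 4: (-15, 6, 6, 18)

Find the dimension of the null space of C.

1

Row reduce to echelon form.
R2 ← R2 + (2/11)·R1: [0, -45/11, -13/11, 8/11]
R3 ← R3 − (3/11)·R1: [0, -125/11, -41/11, -34/11]
R4 ← R4 + (15/11)·R1: [0, 141/11, 51/11, 93/11]
R3 ← R3 − (25/9)·R2: [0, 0, -4/9, -46/9]
R4 ← R4 + (47/15)·R2: [0, 0, 14/15, 161/15]
R4 ← R4 + (21/10)·R3: [0, 0, 0, 0]
3 nonzero rows, so rank(C) = 3.
C has 4 columns; by rank–nullity, nullity = 4 − 3 = 1.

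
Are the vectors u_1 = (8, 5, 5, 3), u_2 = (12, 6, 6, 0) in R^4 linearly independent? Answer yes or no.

Form the matrix with these vectors as rows and row reduce.
R2 ← R2 − (3/2)·R1: [0, -3/2, -3/2, -9/2]
2 nonzero rows, so the 2 vectors span a space of dimension 2.
Since 2 = 2, the vectors are linearly independent.

yes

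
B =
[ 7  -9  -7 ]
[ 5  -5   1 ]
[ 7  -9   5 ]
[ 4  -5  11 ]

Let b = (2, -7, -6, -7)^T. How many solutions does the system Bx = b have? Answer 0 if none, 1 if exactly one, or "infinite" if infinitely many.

Row reduce the augmented matrix [B | b].
R2 ← R2 − (5/7)·R1: [0, 10/7, 6, -59/7]
R3 ← R3 − R1: [0, 0, 12, -8]
R4 ← R4 − (4/7)·R1: [0, 1/7, 15, -57/7]
R4 ← R4 − (1/10)·R2: [0, 0, 72/5, -73/10]
R4 ← R4 − (6/5)·R3: [0, 0, 0, 23/10]
The echelon form has 4 nonzero rows; the last pivot sits in the augmented column, so rank(B) = 3 but rank([B|b]) = 4.
Since the ranks differ, the system is inconsistent.
It has no solutions.

0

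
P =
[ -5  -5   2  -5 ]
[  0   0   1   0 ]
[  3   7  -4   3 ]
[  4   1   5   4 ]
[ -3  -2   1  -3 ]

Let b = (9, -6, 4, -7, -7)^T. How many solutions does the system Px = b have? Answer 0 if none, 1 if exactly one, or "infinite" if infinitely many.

0

Row reduce the augmented matrix [P | b].
R3 ← R3 + (3/5)·R1: [0, 4, -14/5, 0, 47/5]
R4 ← R4 + (4/5)·R1: [0, -3, 33/5, 0, 1/5]
R5 ← R5 − (3/5)·R1: [0, 1, -1/5, 0, -62/5]
Swap R2 ↔ R3
R4 ← R4 + (3/4)·R2: [0, 0, 9/2, 0, 29/4]
R5 ← R5 − (1/4)·R2: [0, 0, 1/2, 0, -59/4]
R4 ← R4 − (9/2)·R3: [0, 0, 0, 0, 137/4]
R5 ← R5 − (1/2)·R3: [0, 0, 0, 0, -47/4]
R5 ← R5 + (47/137)·R4: [0, 0, 0, 0, 0]
The echelon form has 4 nonzero rows; the last pivot sits in the augmented column, so rank(P) = 3 but rank([P|b]) = 4.
Since the ranks differ, the system is inconsistent.
It has no solutions.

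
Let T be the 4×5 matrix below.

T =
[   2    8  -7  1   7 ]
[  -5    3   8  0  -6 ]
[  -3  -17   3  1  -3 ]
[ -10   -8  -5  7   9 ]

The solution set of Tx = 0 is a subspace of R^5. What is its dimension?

2

Row reduce to echelon form.
R2 ← R2 + (5/2)·R1: [0, 23, -19/2, 5/2, 23/2]
R3 ← R3 + (3/2)·R1: [0, -5, -15/2, 5/2, 15/2]
R4 ← R4 + (5)·R1: [0, 32, -40, 12, 44]
R3 ← R3 + (5/23)·R2: [0, 0, -220/23, 70/23, 10]
R4 ← R4 − (32/23)·R2: [0, 0, -616/23, 196/23, 28]
R4 ← R4 − (14/5)·R3: [0, 0, 0, 0, 0]
3 nonzero rows, so rank(T) = 3.
T has 5 columns; by rank–nullity, nullity = 5 − 3 = 2.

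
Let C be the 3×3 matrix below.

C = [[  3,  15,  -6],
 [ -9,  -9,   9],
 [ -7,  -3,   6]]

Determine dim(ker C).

1

Row reduce to echelon form.
R2 ← R2 + (3)·R1: [0, 36, -9]
R3 ← R3 + (7/3)·R1: [0, 32, -8]
R3 ← R3 − (8/9)·R2: [0, 0, 0]
2 nonzero rows, so rank(C) = 2.
C has 3 columns; by rank–nullity, nullity = 3 − 2 = 1.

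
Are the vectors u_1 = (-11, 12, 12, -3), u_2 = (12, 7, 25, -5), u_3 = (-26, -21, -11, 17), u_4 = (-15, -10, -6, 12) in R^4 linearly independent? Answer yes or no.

Form the matrix with these vectors as rows and row reduce.
R2 ← R2 + (12/11)·R1: [0, 221/11, 419/11, -91/11]
R3 ← R3 − (26/11)·R1: [0, -543/11, -433/11, 265/11]
R4 ← R4 − (15/11)·R1: [0, -290/11, -246/11, 177/11]
R3 ← R3 + (543/221)·R2: [0, 0, 11984/221, 64/17]
R4 ← R4 + (290/221)·R2: [0, 0, 6104/221, 89/17]
R4 ← R4 − (109/214)·R3: [0, 0, 0, 355/107]
4 nonzero rows, so the 4 vectors span a space of dimension 4.
Since 4 = 4, the vectors are linearly independent.

yes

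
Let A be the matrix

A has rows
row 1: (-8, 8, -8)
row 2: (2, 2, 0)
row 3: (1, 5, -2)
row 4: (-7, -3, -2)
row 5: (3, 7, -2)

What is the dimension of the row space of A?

Row reduce to echelon form.
R2 ← R2 + (1/4)·R1: [0, 4, -2]
R3 ← R3 + (1/8)·R1: [0, 6, -3]
R4 ← R4 − (7/8)·R1: [0, -10, 5]
R5 ← R5 + (3/8)·R1: [0, 10, -5]
R3 ← R3 − (3/2)·R2: [0, 0, 0]
R4 ← R4 + (5/2)·R2: [0, 0, 0]
R5 ← R5 − (5/2)·R2: [0, 0, 0]
Echelon form has 2 nonzero rows, so rank(A) = 2.
The row space has dimension equal to the rank: 2.

2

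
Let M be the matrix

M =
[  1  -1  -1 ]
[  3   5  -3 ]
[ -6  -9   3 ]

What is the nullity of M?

Row reduce to echelon form.
R2 ← R2 − (3)·R1: [0, 8, 0]
R3 ← R3 + (6)·R1: [0, -15, -3]
R3 ← R3 + (15/8)·R2: [0, 0, -3]
3 nonzero rows, so rank(M) = 3.
M has 3 columns; by rank–nullity, nullity = 3 − 3 = 0.

0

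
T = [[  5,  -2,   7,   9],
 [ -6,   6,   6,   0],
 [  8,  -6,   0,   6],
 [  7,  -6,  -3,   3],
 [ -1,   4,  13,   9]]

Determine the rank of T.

Row reduce to echelon form.
R2 ← R2 + (6/5)·R1: [0, 18/5, 72/5, 54/5]
R3 ← R3 − (8/5)·R1: [0, -14/5, -56/5, -42/5]
R4 ← R4 − (7/5)·R1: [0, -16/5, -64/5, -48/5]
R5 ← R5 + (1/5)·R1: [0, 18/5, 72/5, 54/5]
R3 ← R3 + (7/9)·R2: [0, 0, 0, 0]
R4 ← R4 + (8/9)·R2: [0, 0, 0, 0]
R5 ← R5 − R2: [0, 0, 0, 0]
Echelon form has 2 nonzero rows, so rank(T) = 2.

2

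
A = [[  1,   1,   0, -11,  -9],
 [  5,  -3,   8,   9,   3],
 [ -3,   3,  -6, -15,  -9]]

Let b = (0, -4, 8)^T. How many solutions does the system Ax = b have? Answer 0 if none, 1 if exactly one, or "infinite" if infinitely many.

0

Row reduce the augmented matrix [A | b].
R2 ← R2 − (5)·R1: [0, -8, 8, 64, 48, -4]
R3 ← R3 + (3)·R1: [0, 6, -6, -48, -36, 8]
R3 ← R3 + (3/4)·R2: [0, 0, 0, 0, 0, 5]
The echelon form has 3 nonzero rows; the last pivot sits in the augmented column, so rank(A) = 2 but rank([A|b]) = 3.
Since the ranks differ, the system is inconsistent.
It has no solutions.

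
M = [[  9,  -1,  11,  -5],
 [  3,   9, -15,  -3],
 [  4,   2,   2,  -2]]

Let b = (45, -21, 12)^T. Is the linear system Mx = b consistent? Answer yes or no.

Row reduce the augmented matrix [M | b].
R2 ← R2 − (1/3)·R1: [0, 28/3, -56/3, -4/3, -36]
R3 ← R3 − (4/9)·R1: [0, 22/9, -26/9, 2/9, -8]
R3 ← R3 − (11/42)·R2: [0, 0, 2, 4/7, 10/7]
The echelon form has 3 nonzero rows, and every pivot lies in the first 4 columns, so rank(M) = rank([M|b]) = 3.
The system is consistent.

yes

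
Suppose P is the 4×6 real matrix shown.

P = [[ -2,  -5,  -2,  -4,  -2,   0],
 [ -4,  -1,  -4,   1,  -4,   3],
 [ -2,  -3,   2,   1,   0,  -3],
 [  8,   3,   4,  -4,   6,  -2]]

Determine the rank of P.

3

Row reduce to echelon form.
R2 ← R2 − (2)·R1: [0, 9, 0, 9, 0, 3]
R3 ← R3 − R1: [0, 2, 4, 5, 2, -3]
R4 ← R4 + (4)·R1: [0, -17, -4, -20, -2, -2]
R3 ← R3 − (2/9)·R2: [0, 0, 4, 3, 2, -11/3]
R4 ← R4 + (17/9)·R2: [0, 0, -4, -3, -2, 11/3]
R4 ← R4 + R3: [0, 0, 0, 0, 0, 0]
Echelon form has 3 nonzero rows, so rank(P) = 3.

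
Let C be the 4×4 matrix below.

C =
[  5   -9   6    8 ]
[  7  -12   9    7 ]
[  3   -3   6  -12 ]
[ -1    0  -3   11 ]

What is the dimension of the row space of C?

Row reduce to echelon form.
R2 ← R2 − (7/5)·R1: [0, 3/5, 3/5, -21/5]
R3 ← R3 − (3/5)·R1: [0, 12/5, 12/5, -84/5]
R4 ← R4 + (1/5)·R1: [0, -9/5, -9/5, 63/5]
R3 ← R3 − (4)·R2: [0, 0, 0, 0]
R4 ← R4 + (3)·R2: [0, 0, 0, 0]
Echelon form has 2 nonzero rows, so rank(C) = 2.
The row space has dimension equal to the rank: 2.

2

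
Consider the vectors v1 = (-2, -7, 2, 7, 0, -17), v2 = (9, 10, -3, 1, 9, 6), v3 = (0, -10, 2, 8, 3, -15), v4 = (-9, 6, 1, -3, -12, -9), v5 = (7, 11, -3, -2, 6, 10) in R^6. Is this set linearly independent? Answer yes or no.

Form the matrix with these vectors as rows and row reduce.
R2 ← R2 + (9/2)·R1: [0, -43/2, 6, 65/2, 9, -141/2]
R4 ← R4 − (9/2)·R1: [0, 75/2, -8, -69/2, -12, 135/2]
R5 ← R5 + (7/2)·R1: [0, -27/2, 4, 45/2, 6, -99/2]
R3 ← R3 − (20/43)·R2: [0, 0, -34/43, -306/43, -51/43, 765/43]
R4 ← R4 + (75/43)·R2: [0, 0, 106/43, 954/43, 159/43, -2385/43]
R5 ← R5 − (27/43)·R2: [0, 0, 10/43, 90/43, 15/43, -225/43]
R4 ← R4 + (53/17)·R3: [0, 0, 0, 0, 0, 0]
R5 ← R5 + (5/17)·R3: [0, 0, 0, 0, 0, 0]
3 nonzero rows, so the 5 vectors span a space of dimension 3.
Since 3 < 5, the vectors are linearly dependent.

no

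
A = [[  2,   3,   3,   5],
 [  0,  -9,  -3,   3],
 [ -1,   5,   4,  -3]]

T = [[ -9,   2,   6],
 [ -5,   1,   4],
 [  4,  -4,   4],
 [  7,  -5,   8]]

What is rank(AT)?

First compute AT:
[[ 14, -30,  76],
 [ 54, -12, -24],
 [-21,   2,   6]]
Now row reduce the product.
R2 ← R2 − (27/7)·R1: [0, 726/7, -2220/7]
R3 ← R3 + (3/2)·R1: [0, -43, 120]
R3 ← R3 + (301/726)·R2: [0, 0, -1390/121]
3 nonzero rows, so rank(AT) = 3.

3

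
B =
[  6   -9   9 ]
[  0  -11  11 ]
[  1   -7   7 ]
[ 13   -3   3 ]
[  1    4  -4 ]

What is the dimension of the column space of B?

Row reduce to echelon form.
R3 ← R3 − (1/6)·R1: [0, -11/2, 11/2]
R4 ← R4 − (13/6)·R1: [0, 33/2, -33/2]
R5 ← R5 − (1/6)·R1: [0, 11/2, -11/2]
R3 ← R3 − (1/2)·R2: [0, 0, 0]
R4 ← R4 + (3/2)·R2: [0, 0, 0]
R5 ← R5 + (1/2)·R2: [0, 0, 0]
Echelon form has 2 nonzero rows, so rank(B) = 2.
The column space has dimension equal to the rank: 2.

2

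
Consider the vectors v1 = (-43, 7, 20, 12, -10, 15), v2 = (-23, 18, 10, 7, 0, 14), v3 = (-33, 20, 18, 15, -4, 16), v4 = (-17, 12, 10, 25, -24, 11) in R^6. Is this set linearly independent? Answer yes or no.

yes

Form the matrix with these vectors as rows and row reduce.
R2 ← R2 − (23/43)·R1: [0, 613/43, -30/43, 25/43, 230/43, 257/43]
R3 ← R3 − (33/43)·R1: [0, 629/43, 114/43, 249/43, 158/43, 193/43]
R4 ← R4 − (17/43)·R1: [0, 397/43, 90/43, 871/43, -862/43, 218/43]
R3 ← R3 − (629/613)·R2: [0, 0, 2064/613, 3184/613, -1112/613, -1008/613]
R4 ← R4 − (397/613)·R2: [0, 0, 1560/613, 12186/613, -14412/613, 735/613]
R4 ← R4 − (65/86)·R3: [0, 0, 0, 686/43, -952/43, 105/43]
4 nonzero rows, so the 4 vectors span a space of dimension 4.
Since 4 = 4, the vectors are linearly independent.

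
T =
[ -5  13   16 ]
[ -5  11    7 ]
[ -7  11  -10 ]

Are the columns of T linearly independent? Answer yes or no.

no

Row reduce T to echelon form.
R2 ← R2 − R1: [0, -2, -9]
R3 ← R3 − (7/5)·R1: [0, -36/5, -162/5]
R3 ← R3 − (18/5)·R2: [0, 0, 0]
2 pivots among 3 columns.
Only 2 < 3 pivot columns, so the columns are linearly dependent.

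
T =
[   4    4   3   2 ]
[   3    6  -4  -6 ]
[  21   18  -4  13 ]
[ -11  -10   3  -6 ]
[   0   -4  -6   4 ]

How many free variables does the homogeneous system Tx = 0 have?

Row reduce to echelon form.
R2 ← R2 − (3/4)·R1: [0, 3, -25/4, -15/2]
R3 ← R3 − (21/4)·R1: [0, -3, -79/4, 5/2]
R4 ← R4 + (11/4)·R1: [0, 1, 45/4, -1/2]
R3 ← R3 + R2: [0, 0, -26, -5]
R4 ← R4 − (1/3)·R2: [0, 0, 40/3, 2]
R5 ← R5 + (4/3)·R2: [0, 0, -43/3, -6]
R4 ← R4 + (20/39)·R3: [0, 0, 0, -22/39]
R5 ← R5 − (43/78)·R3: [0, 0, 0, -253/78]
R5 ← R5 − (23/4)·R4: [0, 0, 0, 0]
4 nonzero rows, so rank(T) = 4.
T has 4 columns; by rank–nullity, nullity = 4 − 4 = 0.

0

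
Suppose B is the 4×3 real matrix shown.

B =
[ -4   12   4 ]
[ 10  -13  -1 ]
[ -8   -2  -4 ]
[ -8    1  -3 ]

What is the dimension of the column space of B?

3

Row reduce to echelon form.
R2 ← R2 + (5/2)·R1: [0, 17, 9]
R3 ← R3 − (2)·R1: [0, -26, -12]
R4 ← R4 − (2)·R1: [0, -23, -11]
R3 ← R3 + (26/17)·R2: [0, 0, 30/17]
R4 ← R4 + (23/17)·R2: [0, 0, 20/17]
R4 ← R4 − (2/3)·R3: [0, 0, 0]
Echelon form has 3 nonzero rows, so rank(B) = 3.
The column space has dimension equal to the rank: 3.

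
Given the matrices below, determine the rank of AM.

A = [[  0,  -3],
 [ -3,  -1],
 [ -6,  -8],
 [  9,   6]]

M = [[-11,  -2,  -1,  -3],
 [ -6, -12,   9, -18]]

2

First compute AM:
[[ 18,  36, -27,  54],
 [ 39,  18,  -6,  27],
 [114, 108, -66, 162],
 [-135, -90,  45, -135]]
Now row reduce the product.
R2 ← R2 − (13/6)·R1: [0, -60, 105/2, -90]
R3 ← R3 − (19/3)·R1: [0, -120, 105, -180]
R4 ← R4 + (15/2)·R1: [0, 180, -315/2, 270]
R3 ← R3 − (2)·R2: [0, 0, 0, 0]
R4 ← R4 + (3)·R2: [0, 0, 0, 0]
2 nonzero rows, so rank(AM) = 2.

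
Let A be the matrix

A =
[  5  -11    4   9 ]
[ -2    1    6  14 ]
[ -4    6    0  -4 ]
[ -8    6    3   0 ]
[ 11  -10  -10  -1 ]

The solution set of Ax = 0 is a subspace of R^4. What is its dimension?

0

Row reduce to echelon form.
R2 ← R2 + (2/5)·R1: [0, -17/5, 38/5, 88/5]
R3 ← R3 + (4/5)·R1: [0, -14/5, 16/5, 16/5]
R4 ← R4 + (8/5)·R1: [0, -58/5, 47/5, 72/5]
R5 ← R5 − (11/5)·R1: [0, 71/5, -94/5, -104/5]
R3 ← R3 − (14/17)·R2: [0, 0, -52/17, -192/17]
R4 ← R4 − (58/17)·R2: [0, 0, -281/17, -776/17]
R5 ← R5 + (71/17)·R2: [0, 0, 220/17, 896/17]
R4 ← R4 − (281/52)·R3: [0, 0, 0, 200/13]
R5 ← R5 + (55/13)·R3: [0, 0, 0, 64/13]
R5 ← R5 − (8/25)·R4: [0, 0, 0, 0]
4 nonzero rows, so rank(A) = 4.
A has 4 columns; by rank–nullity, nullity = 4 − 4 = 0.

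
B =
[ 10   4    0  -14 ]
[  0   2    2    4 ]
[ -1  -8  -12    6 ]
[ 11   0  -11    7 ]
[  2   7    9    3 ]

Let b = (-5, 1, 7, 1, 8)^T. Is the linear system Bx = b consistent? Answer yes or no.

Row reduce the augmented matrix [B | b].
R3 ← R3 + (1/10)·R1: [0, -38/5, -12, 23/5, 13/2]
R4 ← R4 − (11/10)·R1: [0, -22/5, -11, 112/5, 13/2]
R5 ← R5 − (1/5)·R1: [0, 31/5, 9, 29/5, 9]
R3 ← R3 + (19/5)·R2: [0, 0, -22/5, 99/5, 103/10]
R4 ← R4 + (11/5)·R2: [0, 0, -33/5, 156/5, 87/10]
R5 ← R5 − (31/10)·R2: [0, 0, 14/5, -33/5, 59/10]
R4 ← R4 − (3/2)·R3: [0, 0, 0, 3/2, -27/4]
R5 ← R5 + (7/11)·R3: [0, 0, 0, 6, 137/11]
R5 ← R5 − (4)·R4: [0, 0, 0, 0, 434/11]
The echelon form has 5 nonzero rows; the last pivot sits in the augmented column, so rank(B) = 4 but rank([B|b]) = 5.
Since the ranks differ, the system is inconsistent.

no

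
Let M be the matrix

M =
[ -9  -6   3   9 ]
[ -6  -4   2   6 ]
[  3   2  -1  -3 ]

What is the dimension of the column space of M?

1

Row reduce to echelon form.
R2 ← R2 − (2/3)·R1: [0, 0, 0, 0]
R3 ← R3 + (1/3)·R1: [0, 0, 0, 0]
Echelon form has 1 nonzero row, so rank(M) = 1.
The column space has dimension equal to the rank: 1.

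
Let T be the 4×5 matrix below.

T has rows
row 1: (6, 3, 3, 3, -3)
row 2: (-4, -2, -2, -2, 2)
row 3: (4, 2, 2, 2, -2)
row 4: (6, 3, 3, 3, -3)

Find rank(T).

Row reduce to echelon form.
R2 ← R2 + (2/3)·R1: [0, 0, 0, 0, 0]
R3 ← R3 − (2/3)·R1: [0, 0, 0, 0, 0]
R4 ← R4 − R1: [0, 0, 0, 0, 0]
Echelon form has 1 nonzero row, so rank(T) = 1.

1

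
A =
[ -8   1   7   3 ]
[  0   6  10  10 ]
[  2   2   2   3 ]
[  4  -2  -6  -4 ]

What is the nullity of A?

Row reduce to echelon form.
R3 ← R3 + (1/4)·R1: [0, 9/4, 15/4, 15/4]
R4 ← R4 + (1/2)·R1: [0, -3/2, -5/2, -5/2]
R3 ← R3 − (3/8)·R2: [0, 0, 0, 0]
R4 ← R4 + (1/4)·R2: [0, 0, 0, 0]
2 nonzero rows, so rank(A) = 2.
A has 4 columns; by rank–nullity, nullity = 4 − 2 = 2.

2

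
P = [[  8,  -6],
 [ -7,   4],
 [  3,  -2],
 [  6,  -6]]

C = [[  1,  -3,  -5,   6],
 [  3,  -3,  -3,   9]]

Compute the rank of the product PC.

2

First compute PC:
[[-10,  -6, -22,  -6],
 [  5,   9,  23,  -6],
 [ -3,  -3,  -9,   0],
 [-12,   0, -12, -18]]
Now row reduce the product.
R2 ← R2 + (1/2)·R1: [0, 6, 12, -9]
R3 ← R3 − (3/10)·R1: [0, -6/5, -12/5, 9/5]
R4 ← R4 − (6/5)·R1: [0, 36/5, 72/5, -54/5]
R3 ← R3 + (1/5)·R2: [0, 0, 0, 0]
R4 ← R4 − (6/5)·R2: [0, 0, 0, 0]
2 nonzero rows, so rank(PC) = 2.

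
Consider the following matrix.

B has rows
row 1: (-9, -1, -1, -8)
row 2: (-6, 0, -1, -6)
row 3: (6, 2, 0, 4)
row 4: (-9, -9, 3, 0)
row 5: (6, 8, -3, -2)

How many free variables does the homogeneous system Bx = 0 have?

Row reduce to echelon form.
R2 ← R2 − (2/3)·R1: [0, 2/3, -1/3, -2/3]
R3 ← R3 + (2/3)·R1: [0, 4/3, -2/3, -4/3]
R4 ← R4 − R1: [0, -8, 4, 8]
R5 ← R5 + (2/3)·R1: [0, 22/3, -11/3, -22/3]
R3 ← R3 − (2)·R2: [0, 0, 0, 0]
R4 ← R4 + (12)·R2: [0, 0, 0, 0]
R5 ← R5 − (11)·R2: [0, 0, 0, 0]
2 nonzero rows, so rank(B) = 2.
B has 4 columns; by rank–nullity, nullity = 4 − 2 = 2.

2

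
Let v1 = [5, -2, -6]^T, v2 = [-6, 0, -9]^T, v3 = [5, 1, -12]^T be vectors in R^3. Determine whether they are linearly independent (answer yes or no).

yes

Form the matrix with these vectors as rows and row reduce.
R2 ← R2 + (6/5)·R1: [0, -12/5, -81/5]
R3 ← R3 − R1: [0, 3, -6]
R3 ← R3 + (5/4)·R2: [0, 0, -105/4]
3 nonzero rows, so the 3 vectors span a space of dimension 3.
Since 3 = 3, the vectors are linearly independent.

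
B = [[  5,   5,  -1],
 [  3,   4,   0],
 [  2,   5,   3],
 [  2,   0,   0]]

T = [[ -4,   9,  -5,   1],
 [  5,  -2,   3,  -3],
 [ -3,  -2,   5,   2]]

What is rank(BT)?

First compute BT:
[[  8,  37, -15, -12],
 [  8,  19,  -3,  -9],
 [  8,   2,  20,  -7],
 [ -8,  18, -10,   2]]
Now row reduce the product.
R2 ← R2 − R1: [0, -18, 12, 3]
R3 ← R3 − R1: [0, -35, 35, 5]
R4 ← R4 + R1: [0, 55, -25, -10]
R3 ← R3 − (35/18)·R2: [0, 0, 35/3, -5/6]
R4 ← R4 + (55/18)·R2: [0, 0, 35/3, -5/6]
R4 ← R4 − R3: [0, 0, 0, 0]
3 nonzero rows, so rank(BT) = 3.

3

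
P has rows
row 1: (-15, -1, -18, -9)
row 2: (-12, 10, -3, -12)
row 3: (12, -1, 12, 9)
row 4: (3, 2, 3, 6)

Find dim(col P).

3

Row reduce to echelon form.
R2 ← R2 − (4/5)·R1: [0, 54/5, 57/5, -24/5]
R3 ← R3 + (4/5)·R1: [0, -9/5, -12/5, 9/5]
R4 ← R4 + (1/5)·R1: [0, 9/5, -3/5, 21/5]
R3 ← R3 + (1/6)·R2: [0, 0, -1/2, 1]
R4 ← R4 − (1/6)·R2: [0, 0, -5/2, 5]
R4 ← R4 − (5)·R3: [0, 0, 0, 0]
Echelon form has 3 nonzero rows, so rank(P) = 3.
The column space has dimension equal to the rank: 3.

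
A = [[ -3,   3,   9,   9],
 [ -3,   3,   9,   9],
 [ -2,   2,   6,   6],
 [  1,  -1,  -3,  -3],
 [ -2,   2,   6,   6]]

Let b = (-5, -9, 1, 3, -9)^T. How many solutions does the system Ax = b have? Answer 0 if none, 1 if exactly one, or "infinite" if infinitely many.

Row reduce the augmented matrix [A | b].
R2 ← R2 − R1: [0, 0, 0, 0, -4]
R3 ← R3 − (2/3)·R1: [0, 0, 0, 0, 13/3]
R4 ← R4 + (1/3)·R1: [0, 0, 0, 0, 4/3]
R5 ← R5 − (2/3)·R1: [0, 0, 0, 0, -17/3]
R3 ← R3 + (13/12)·R2: [0, 0, 0, 0, 0]
R4 ← R4 + (1/3)·R2: [0, 0, 0, 0, 0]
R5 ← R5 − (17/12)·R2: [0, 0, 0, 0, 0]
The echelon form has 2 nonzero rows; the last pivot sits in the augmented column, so rank(A) = 1 but rank([A|b]) = 2.
Since the ranks differ, the system is inconsistent.
It has no solutions.

0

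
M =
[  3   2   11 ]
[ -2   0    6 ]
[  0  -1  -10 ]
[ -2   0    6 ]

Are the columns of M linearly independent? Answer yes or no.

no

Row reduce M to echelon form.
R2 ← R2 + (2/3)·R1: [0, 4/3, 40/3]
R4 ← R4 + (2/3)·R1: [0, 4/3, 40/3]
R3 ← R3 + (3/4)·R2: [0, 0, 0]
R4 ← R4 − R2: [0, 0, 0]
2 pivots among 3 columns.
Only 2 < 3 pivot columns, so the columns are linearly dependent.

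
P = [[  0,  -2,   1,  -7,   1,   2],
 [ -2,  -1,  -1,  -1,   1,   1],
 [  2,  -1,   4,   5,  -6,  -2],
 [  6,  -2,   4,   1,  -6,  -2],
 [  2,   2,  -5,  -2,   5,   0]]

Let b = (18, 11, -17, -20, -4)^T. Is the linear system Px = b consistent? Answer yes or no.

yes

Row reduce the augmented matrix [P | b].
Swap R1 ↔ R2
R3 ← R3 + R1: [0, -2, 3, 4, -5, -1, -6]
R4 ← R4 + (3)·R1: [0, -5, 1, -2, -3, 1, 13]
R5 ← R5 + R1: [0, 1, -6, -3, 6, 1, 7]
R3 ← R3 − R2: [0, 0, 2, 11, -6, -3, -24]
R4 ← R4 − (5/2)·R2: [0, 0, -3/2, 31/2, -11/2, -4, -32]
R5 ← R5 + (1/2)·R2: [0, 0, -11/2, -13/2, 13/2, 2, 16]
R4 ← R4 + (3/4)·R3: [0, 0, 0, 95/4, -10, -25/4, -50]
R5 ← R5 + (11/4)·R3: [0, 0, 0, 95/4, -10, -25/4, -50]
R5 ← R5 − R4: [0, 0, 0, 0, 0, 0, 0]
The echelon form has 4 nonzero rows, and every pivot lies in the first 6 columns, so rank(P) = rank([P|b]) = 4.
The system is consistent.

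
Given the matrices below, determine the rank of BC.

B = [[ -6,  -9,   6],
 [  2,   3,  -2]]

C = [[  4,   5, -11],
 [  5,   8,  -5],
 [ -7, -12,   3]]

First compute BC:
[[-111, -174, 129],
 [ 37,  58, -43]]
Now row reduce the product.
R2 ← R2 + (1/3)·R1: [0, 0, 0]
1 nonzero row, so rank(BC) = 1.

1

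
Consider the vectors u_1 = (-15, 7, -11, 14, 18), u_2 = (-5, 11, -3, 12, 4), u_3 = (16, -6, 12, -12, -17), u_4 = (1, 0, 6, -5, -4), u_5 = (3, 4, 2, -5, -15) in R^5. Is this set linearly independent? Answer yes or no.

no

Form the matrix with these vectors as rows and row reduce.
R2 ← R2 − (1/3)·R1: [0, 26/3, 2/3, 22/3, -2]
R3 ← R3 + (16/15)·R1: [0, 22/15, 4/15, 44/15, 11/5]
R4 ← R4 + (1/15)·R1: [0, 7/15, 79/15, -61/15, -14/5]
R5 ← R5 + (1/5)·R1: [0, 27/5, -1/5, -11/5, -57/5]
R3 ← R3 − (11/65)·R2: [0, 0, 2/13, 22/13, 33/13]
R4 ← R4 − (7/130)·R2: [0, 0, 68/13, -58/13, -35/13]
R5 ← R5 − (81/130)·R2: [0, 0, -8/13, -88/13, -132/13]
R4 ← R4 − (34)·R3: [0, 0, 0, -62, -89]
R5 ← R5 + (4)·R3: [0, 0, 0, 0, 0]
4 nonzero rows, so the 5 vectors span a space of dimension 4.
Since 4 < 5, the vectors are linearly dependent.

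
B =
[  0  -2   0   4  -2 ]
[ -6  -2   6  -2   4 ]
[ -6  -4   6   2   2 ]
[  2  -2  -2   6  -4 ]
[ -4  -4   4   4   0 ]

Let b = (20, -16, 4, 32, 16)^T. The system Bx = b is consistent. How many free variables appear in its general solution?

Row reduce the augmented matrix [B | b].
Swap R1 ↔ R2
R3 ← R3 − R1: [0, -2, 0, 4, -2, 20]
R4 ← R4 + (1/3)·R1: [0, -8/3, 0, 16/3, -8/3, 80/3]
R5 ← R5 − (2/3)·R1: [0, -8/3, 0, 16/3, -8/3, 80/3]
R3 ← R3 − R2: [0, 0, 0, 0, 0, 0]
R4 ← R4 − (4/3)·R2: [0, 0, 0, 0, 0, 0]
R5 ← R5 − (4/3)·R2: [0, 0, 0, 0, 0, 0]
The echelon form has 2 nonzero rows, and every pivot lies in the first 5 columns, so rank(B) = rank([B|b]) = 2.
The system is consistent.
Free variables = (unknowns) − (rank) = 5 − 2 = 3.

3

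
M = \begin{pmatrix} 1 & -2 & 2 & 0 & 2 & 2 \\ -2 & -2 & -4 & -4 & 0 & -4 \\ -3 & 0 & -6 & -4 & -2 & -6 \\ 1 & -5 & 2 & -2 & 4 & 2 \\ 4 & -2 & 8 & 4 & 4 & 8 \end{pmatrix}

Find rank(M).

Row reduce to echelon form.
R2 ← R2 + (2)·R1: [0, -6, 0, -4, 4, 0]
R3 ← R3 + (3)·R1: [0, -6, 0, -4, 4, 0]
R4 ← R4 − R1: [0, -3, 0, -2, 2, 0]
R5 ← R5 − (4)·R1: [0, 6, 0, 4, -4, 0]
R3 ← R3 − R2: [0, 0, 0, 0, 0, 0]
R4 ← R4 − (1/2)·R2: [0, 0, 0, 0, 0, 0]
R5 ← R5 + R2: [0, 0, 0, 0, 0, 0]
Echelon form has 2 nonzero rows, so rank(M) = 2.

2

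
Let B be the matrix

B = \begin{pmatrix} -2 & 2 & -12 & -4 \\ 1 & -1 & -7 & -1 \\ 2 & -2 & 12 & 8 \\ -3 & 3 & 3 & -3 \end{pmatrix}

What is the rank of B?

3

Row reduce to echelon form.
R2 ← R2 + (1/2)·R1: [0, 0, -13, -3]
R3 ← R3 + R1: [0, 0, 0, 4]
R4 ← R4 − (3/2)·R1: [0, 0, 21, 3]
R4 ← R4 + (21/13)·R2: [0, 0, 0, -24/13]
R4 ← R4 + (6/13)·R3: [0, 0, 0, 0]
Echelon form has 3 nonzero rows, so rank(B) = 3.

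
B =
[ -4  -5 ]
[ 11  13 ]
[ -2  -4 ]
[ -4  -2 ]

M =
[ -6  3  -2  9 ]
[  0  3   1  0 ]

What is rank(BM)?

First compute BM:
[[ 24, -27,   3, -36],
 [-66,  72,  -9,  99],
 [ 12, -18,   0, -18],
 [ 24, -18,   6, -36]]
Now row reduce the product.
R2 ← R2 + (11/4)·R1: [0, -9/4, -3/4, 0]
R3 ← R3 − (1/2)·R1: [0, -9/2, -3/2, 0]
R4 ← R4 − R1: [0, 9, 3, 0]
R3 ← R3 − (2)·R2: [0, 0, 0, 0]
R4 ← R4 + (4)·R2: [0, 0, 0, 0]
2 nonzero rows, so rank(BM) = 2.

2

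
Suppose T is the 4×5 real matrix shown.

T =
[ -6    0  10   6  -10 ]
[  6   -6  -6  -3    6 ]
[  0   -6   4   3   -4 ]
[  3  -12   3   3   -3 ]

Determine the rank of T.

2

Row reduce to echelon form.
R2 ← R2 + R1: [0, -6, 4, 3, -4]
R4 ← R4 + (1/2)·R1: [0, -12, 8, 6, -8]
R3 ← R3 − R2: [0, 0, 0, 0, 0]
R4 ← R4 − (2)·R2: [0, 0, 0, 0, 0]
Echelon form has 2 nonzero rows, so rank(T) = 2.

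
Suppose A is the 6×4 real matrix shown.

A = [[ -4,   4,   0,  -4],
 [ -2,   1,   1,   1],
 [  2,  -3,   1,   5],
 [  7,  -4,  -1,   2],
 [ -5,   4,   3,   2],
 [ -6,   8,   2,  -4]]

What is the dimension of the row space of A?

Row reduce to echelon form.
R2 ← R2 − (1/2)·R1: [0, -1, 1, 3]
R3 ← R3 + (1/2)·R1: [0, -1, 1, 3]
R4 ← R4 + (7/4)·R1: [0, 3, -1, -5]
R5 ← R5 − (5/4)·R1: [0, -1, 3, 7]
R6 ← R6 − (3/2)·R1: [0, 2, 2, 2]
R3 ← R3 − R2: [0, 0, 0, 0]
R4 ← R4 + (3)·R2: [0, 0, 2, 4]
R5 ← R5 − R2: [0, 0, 2, 4]
R6 ← R6 + (2)·R2: [0, 0, 4, 8]
Swap R3 ↔ R4
R5 ← R5 − R3: [0, 0, 0, 0]
R6 ← R6 − (2)·R3: [0, 0, 0, 0]
Echelon form has 3 nonzero rows, so rank(A) = 3.
The row space has dimension equal to the rank: 3.

3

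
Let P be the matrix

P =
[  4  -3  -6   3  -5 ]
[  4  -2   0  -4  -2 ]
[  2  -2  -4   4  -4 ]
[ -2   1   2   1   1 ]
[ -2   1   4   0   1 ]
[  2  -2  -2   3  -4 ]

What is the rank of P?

Row reduce to echelon form.
R2 ← R2 − R1: [0, 1, 6, -7, 3]
R3 ← R3 − (1/2)·R1: [0, -1/2, -1, 5/2, -3/2]
R4 ← R4 + (1/2)·R1: [0, -1/2, -1, 5/2, -3/2]
R5 ← R5 + (1/2)·R1: [0, -1/2, 1, 3/2, -3/2]
R6 ← R6 − (1/2)·R1: [0, -1/2, 1, 3/2, -3/2]
R3 ← R3 + (1/2)·R2: [0, 0, 2, -1, 0]
R4 ← R4 + (1/2)·R2: [0, 0, 2, -1, 0]
R5 ← R5 + (1/2)·R2: [0, 0, 4, -2, 0]
R6 ← R6 + (1/2)·R2: [0, 0, 4, -2, 0]
R4 ← R4 − R3: [0, 0, 0, 0, 0]
R5 ← R5 − (2)·R3: [0, 0, 0, 0, 0]
R6 ← R6 − (2)·R3: [0, 0, 0, 0, 0]
Echelon form has 3 nonzero rows, so rank(P) = 3.

3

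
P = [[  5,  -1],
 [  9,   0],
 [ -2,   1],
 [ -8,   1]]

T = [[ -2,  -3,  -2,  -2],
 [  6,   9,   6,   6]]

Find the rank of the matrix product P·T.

First compute PT:
[[-16, -24, -16, -16],
 [-18, -27, -18, -18],
 [ 10,  15,  10,  10],
 [ 22,  33,  22,  22]]
Now row reduce the product.
R2 ← R2 − (9/8)·R1: [0, 0, 0, 0]
R3 ← R3 + (5/8)·R1: [0, 0, 0, 0]
R4 ← R4 + (11/8)·R1: [0, 0, 0, 0]
1 nonzero row, so rank(PT) = 1.

1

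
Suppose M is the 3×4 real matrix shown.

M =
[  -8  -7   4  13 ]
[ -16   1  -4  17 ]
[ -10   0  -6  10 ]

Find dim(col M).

3

Row reduce to echelon form.
R2 ← R2 − (2)·R1: [0, 15, -12, -9]
R3 ← R3 − (5/4)·R1: [0, 35/4, -11, -25/4]
R3 ← R3 − (7/12)·R2: [0, 0, -4, -1]
Echelon form has 3 nonzero rows, so rank(M) = 3.
The column space has dimension equal to the rank: 3.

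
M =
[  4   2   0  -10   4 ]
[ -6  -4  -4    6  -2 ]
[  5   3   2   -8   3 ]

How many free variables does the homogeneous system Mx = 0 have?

Row reduce to echelon form.
R2 ← R2 + (3/2)·R1: [0, -1, -4, -9, 4]
R3 ← R3 − (5/4)·R1: [0, 1/2, 2, 9/2, -2]
R3 ← R3 + (1/2)·R2: [0, 0, 0, 0, 0]
2 nonzero rows, so rank(M) = 2.
M has 5 columns; by rank–nullity, nullity = 5 − 2 = 3.

3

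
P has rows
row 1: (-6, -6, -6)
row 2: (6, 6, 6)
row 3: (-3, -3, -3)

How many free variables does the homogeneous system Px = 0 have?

2

Row reduce to echelon form.
R2 ← R2 + R1: [0, 0, 0]
R3 ← R3 − (1/2)·R1: [0, 0, 0]
1 nonzero row, so rank(P) = 1.
P has 3 columns; by rank–nullity, nullity = 3 − 1 = 2.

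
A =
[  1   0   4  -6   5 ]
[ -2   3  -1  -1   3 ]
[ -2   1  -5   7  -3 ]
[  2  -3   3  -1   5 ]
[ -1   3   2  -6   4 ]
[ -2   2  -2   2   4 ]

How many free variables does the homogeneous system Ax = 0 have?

2

Row reduce to echelon form.
R2 ← R2 + (2)·R1: [0, 3, 7, -13, 13]
R3 ← R3 + (2)·R1: [0, 1, 3, -5, 7]
R4 ← R4 − (2)·R1: [0, -3, -5, 11, -5]
R5 ← R5 + R1: [0, 3, 6, -12, 9]
R6 ← R6 + (2)·R1: [0, 2, 6, -10, 14]
R3 ← R3 − (1/3)·R2: [0, 0, 2/3, -2/3, 8/3]
R4 ← R4 + R2: [0, 0, 2, -2, 8]
R5 ← R5 − R2: [0, 0, -1, 1, -4]
R6 ← R6 − (2/3)·R2: [0, 0, 4/3, -4/3, 16/3]
R4 ← R4 − (3)·R3: [0, 0, 0, 0, 0]
R5 ← R5 + (3/2)·R3: [0, 0, 0, 0, 0]
R6 ← R6 − (2)·R3: [0, 0, 0, 0, 0]
3 nonzero rows, so rank(A) = 3.
A has 5 columns; by rank–nullity, nullity = 5 − 3 = 2.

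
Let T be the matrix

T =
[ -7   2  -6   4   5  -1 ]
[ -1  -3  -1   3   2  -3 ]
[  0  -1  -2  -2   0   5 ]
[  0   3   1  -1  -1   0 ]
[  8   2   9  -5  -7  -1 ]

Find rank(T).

3

Row reduce to echelon form.
R2 ← R2 − (1/7)·R1: [0, -23/7, -1/7, 17/7, 9/7, -20/7]
R5 ← R5 + (8/7)·R1: [0, 30/7, 15/7, -3/7, -9/7, -15/7]
R3 ← R3 − (7/23)·R2: [0, 0, -45/23, -63/23, -9/23, 135/23]
R4 ← R4 + (21/23)·R2: [0, 0, 20/23, 28/23, 4/23, -60/23]
R5 ← R5 + (30/23)·R2: [0, 0, 45/23, 63/23, 9/23, -135/23]
R4 ← R4 + (4/9)·R3: [0, 0, 0, 0, 0, 0]
R5 ← R5 + R3: [0, 0, 0, 0, 0, 0]
Echelon form has 3 nonzero rows, so rank(T) = 3.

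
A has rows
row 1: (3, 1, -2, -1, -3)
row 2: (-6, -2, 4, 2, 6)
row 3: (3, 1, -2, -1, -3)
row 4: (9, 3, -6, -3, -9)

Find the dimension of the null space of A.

Row reduce to echelon form.
R2 ← R2 + (2)·R1: [0, 0, 0, 0, 0]
R3 ← R3 − R1: [0, 0, 0, 0, 0]
R4 ← R4 − (3)·R1: [0, 0, 0, 0, 0]
1 nonzero row, so rank(A) = 1.
A has 5 columns; by rank–nullity, nullity = 5 − 1 = 4.

4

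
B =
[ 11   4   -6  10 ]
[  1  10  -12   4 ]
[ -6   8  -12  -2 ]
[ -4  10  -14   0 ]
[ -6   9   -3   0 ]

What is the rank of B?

4

Row reduce to echelon form.
R2 ← R2 − (1/11)·R1: [0, 106/11, -126/11, 34/11]
R3 ← R3 + (6/11)·R1: [0, 112/11, -168/11, 38/11]
R4 ← R4 + (4/11)·R1: [0, 126/11, -178/11, 40/11]
R5 ← R5 + (6/11)·R1: [0, 123/11, -69/11, 60/11]
R3 ← R3 − (56/53)·R2: [0, 0, -168/53, 10/53]
R4 ← R4 − (63/53)·R2: [0, 0, -136/53, -2/53]
R5 ← R5 − (123/106)·R2: [0, 0, 372/53, 99/53]
R4 ← R4 − (17/21)·R3: [0, 0, 0, -4/21]
R5 ← R5 + (31/14)·R3: [0, 0, 0, 16/7]
R5 ← R5 + (12)·R4: [0, 0, 0, 0]
Echelon form has 4 nonzero rows, so rank(B) = 4.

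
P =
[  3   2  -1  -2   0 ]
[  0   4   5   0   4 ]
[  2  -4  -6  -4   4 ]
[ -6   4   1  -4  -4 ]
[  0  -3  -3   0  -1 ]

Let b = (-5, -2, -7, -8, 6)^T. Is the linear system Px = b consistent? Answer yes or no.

no

Row reduce the augmented matrix [P | b].
R3 ← R3 − (2/3)·R1: [0, -16/3, -16/3, -8/3, 4, -11/3]
R4 ← R4 + (2)·R1: [0, 8, -1, -8, -4, -18]
R3 ← R3 + (4/3)·R2: [0, 0, 4/3, -8/3, 28/3, -19/3]
R4 ← R4 − (2)·R2: [0, 0, -11, -8, -12, -14]
R5 ← R5 + (3/4)·R2: [0, 0, 3/4, 0, 2, 9/2]
R4 ← R4 + (33/4)·R3: [0, 0, 0, -30, 65, -265/4]
R5 ← R5 − (9/16)·R3: [0, 0, 0, 3/2, -13/4, 129/16]
R5 ← R5 + (1/20)·R4: [0, 0, 0, 0, 0, 19/4]
The echelon form has 5 nonzero rows; the last pivot sits in the augmented column, so rank(P) = 4 but rank([P|b]) = 5.
Since the ranks differ, the system is inconsistent.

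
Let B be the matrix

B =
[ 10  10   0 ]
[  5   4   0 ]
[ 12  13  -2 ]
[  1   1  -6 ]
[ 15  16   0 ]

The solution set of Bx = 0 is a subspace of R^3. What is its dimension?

Row reduce to echelon form.
R2 ← R2 − (1/2)·R1: [0, -1, 0]
R3 ← R3 − (6/5)·R1: [0, 1, -2]
R4 ← R4 − (1/10)·R1: [0, 0, -6]
R5 ← R5 − (3/2)·R1: [0, 1, 0]
R3 ← R3 + R2: [0, 0, -2]
R5 ← R5 + R2: [0, 0, 0]
R4 ← R4 − (3)·R3: [0, 0, 0]
3 nonzero rows, so rank(B) = 3.
B has 3 columns; by rank–nullity, nullity = 3 − 3 = 0.

0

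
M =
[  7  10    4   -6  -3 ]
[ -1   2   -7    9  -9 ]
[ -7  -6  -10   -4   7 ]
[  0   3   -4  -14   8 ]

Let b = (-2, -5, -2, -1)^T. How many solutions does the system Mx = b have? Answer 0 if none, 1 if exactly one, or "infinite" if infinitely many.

Row reduce the augmented matrix [M | b].
R2 ← R2 + (1/7)·R1: [0, 24/7, -45/7, 57/7, -66/7, -37/7]
R3 ← R3 + R1: [0, 4, -6, -10, 4, -4]
R3 ← R3 − (7/6)·R2: [0, 0, 3/2, -39/2, 15, 13/6]
R4 ← R4 − (7/8)·R2: [0, 0, 13/8, -169/8, 65/4, 29/8]
R4 ← R4 − (13/12)·R3: [0, 0, 0, 0, 0, 23/18]
The echelon form has 4 nonzero rows; the last pivot sits in the augmented column, so rank(M) = 3 but rank([M|b]) = 4.
Since the ranks differ, the system is inconsistent.
It has no solutions.

0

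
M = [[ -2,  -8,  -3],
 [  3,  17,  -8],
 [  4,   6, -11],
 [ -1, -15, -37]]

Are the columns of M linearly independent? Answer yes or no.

yes

Row reduce M to echelon form.
R2 ← R2 + (3/2)·R1: [0, 5, -25/2]
R3 ← R3 + (2)·R1: [0, -10, -17]
R4 ← R4 − (1/2)·R1: [0, -11, -71/2]
R3 ← R3 + (2)·R2: [0, 0, -42]
R4 ← R4 + (11/5)·R2: [0, 0, -63]
R4 ← R4 − (3/2)·R3: [0, 0, 0]
3 pivots among 3 columns.
Every column is a pivot column, so the columns are linearly independent.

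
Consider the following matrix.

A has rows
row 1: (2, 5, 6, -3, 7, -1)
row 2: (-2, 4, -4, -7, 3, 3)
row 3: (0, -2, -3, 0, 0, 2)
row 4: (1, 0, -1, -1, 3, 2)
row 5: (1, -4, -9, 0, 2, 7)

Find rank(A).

4

Row reduce to echelon form.
R2 ← R2 + R1: [0, 9, 2, -10, 10, 2]
R4 ← R4 − (1/2)·R1: [0, -5/2, -4, 1/2, -1/2, 5/2]
R5 ← R5 − (1/2)·R1: [0, -13/2, -12, 3/2, -3/2, 15/2]
R3 ← R3 + (2/9)·R2: [0, 0, -23/9, -20/9, 20/9, 22/9]
R4 ← R4 + (5/18)·R2: [0, 0, -31/9, -41/18, 41/18, 55/18]
R5 ← R5 + (13/18)·R2: [0, 0, -95/9, -103/18, 103/18, 161/18]
R4 ← R4 − (31/23)·R3: [0, 0, 0, 33/46, -33/46, -11/46]
R5 ← R5 − (95/23)·R3: [0, 0, 0, 159/46, -159/46, -53/46]
R5 ← R5 − (53/11)·R4: [0, 0, 0, 0, 0, 0]
Echelon form has 4 nonzero rows, so rank(A) = 4.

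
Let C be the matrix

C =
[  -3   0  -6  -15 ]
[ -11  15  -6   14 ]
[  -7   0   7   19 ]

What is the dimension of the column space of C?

Row reduce to echelon form.
R2 ← R2 − (11/3)·R1: [0, 15, 16, 69]
R3 ← R3 − (7/3)·R1: [0, 0, 21, 54]
Echelon form has 3 nonzero rows, so rank(C) = 3.
The column space has dimension equal to the rank: 3.

3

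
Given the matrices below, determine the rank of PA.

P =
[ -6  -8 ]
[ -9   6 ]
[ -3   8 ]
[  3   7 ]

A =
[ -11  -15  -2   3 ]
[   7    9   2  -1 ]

First compute PA:
[[ 10,  18,  -4, -10],
 [141, 189,  30, -33],
 [ 89, 117,  22, -17],
 [ 16,  18,   8,   2]]
Now row reduce the product.
R2 ← R2 − (141/10)·R1: [0, -324/5, 432/5, 108]
R3 ← R3 − (89/10)·R1: [0, -216/5, 288/5, 72]
R4 ← R4 − (8/5)·R1: [0, -54/5, 72/5, 18]
R3 ← R3 − (2/3)·R2: [0, 0, 0, 0]
R4 ← R4 − (1/6)·R2: [0, 0, 0, 0]
2 nonzero rows, so rank(PA) = 2.

2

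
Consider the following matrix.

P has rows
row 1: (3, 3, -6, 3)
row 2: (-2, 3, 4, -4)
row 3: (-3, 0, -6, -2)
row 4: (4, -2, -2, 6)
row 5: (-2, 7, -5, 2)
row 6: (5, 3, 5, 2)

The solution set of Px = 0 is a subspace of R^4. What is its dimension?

Row reduce to echelon form.
R2 ← R2 + (2/3)·R1: [0, 5, 0, -2]
R3 ← R3 + R1: [0, 3, -12, 1]
R4 ← R4 − (4/3)·R1: [0, -6, 6, 2]
R5 ← R5 + (2/3)·R1: [0, 9, -9, 4]
R6 ← R6 − (5/3)·R1: [0, -2, 15, -3]
R3 ← R3 − (3/5)·R2: [0, 0, -12, 11/5]
R4 ← R4 + (6/5)·R2: [0, 0, 6, -2/5]
R5 ← R5 − (9/5)·R2: [0, 0, -9, 38/5]
R6 ← R6 + (2/5)·R2: [0, 0, 15, -19/5]
R4 ← R4 + (1/2)·R3: [0, 0, 0, 7/10]
R5 ← R5 − (3/4)·R3: [0, 0, 0, 119/20]
R6 ← R6 + (5/4)·R3: [0, 0, 0, -21/20]
R5 ← R5 − (17/2)·R4: [0, 0, 0, 0]
R6 ← R6 + (3/2)·R4: [0, 0, 0, 0]
4 nonzero rows, so rank(P) = 4.
P has 4 columns; by rank–nullity, nullity = 4 − 4 = 0.

0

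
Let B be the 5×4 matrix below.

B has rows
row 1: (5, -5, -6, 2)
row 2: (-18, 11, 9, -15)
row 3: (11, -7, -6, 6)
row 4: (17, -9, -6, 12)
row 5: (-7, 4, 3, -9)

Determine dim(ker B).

1

Row reduce to echelon form.
R2 ← R2 + (18/5)·R1: [0, -7, -63/5, -39/5]
R3 ← R3 − (11/5)·R1: [0, 4, 36/5, 8/5]
R4 ← R4 − (17/5)·R1: [0, 8, 72/5, 26/5]
R5 ← R5 + (7/5)·R1: [0, -3, -27/5, -31/5]
R3 ← R3 + (4/7)·R2: [0, 0, 0, -20/7]
R4 ← R4 + (8/7)·R2: [0, 0, 0, -26/7]
R5 ← R5 − (3/7)·R2: [0, 0, 0, -20/7]
R4 ← R4 − (13/10)·R3: [0, 0, 0, 0]
R5 ← R5 − R3: [0, 0, 0, 0]
3 nonzero rows, so rank(B) = 3.
B has 4 columns; by rank–nullity, nullity = 4 − 3 = 1.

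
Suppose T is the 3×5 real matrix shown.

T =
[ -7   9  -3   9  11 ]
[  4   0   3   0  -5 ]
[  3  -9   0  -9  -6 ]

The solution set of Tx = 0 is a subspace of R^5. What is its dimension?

3

Row reduce to echelon form.
R2 ← R2 + (4/7)·R1: [0, 36/7, 9/7, 36/7, 9/7]
R3 ← R3 + (3/7)·R1: [0, -36/7, -9/7, -36/7, -9/7]
R3 ← R3 + R2: [0, 0, 0, 0, 0]
2 nonzero rows, so rank(T) = 2.
T has 5 columns; by rank–nullity, nullity = 5 − 2 = 3.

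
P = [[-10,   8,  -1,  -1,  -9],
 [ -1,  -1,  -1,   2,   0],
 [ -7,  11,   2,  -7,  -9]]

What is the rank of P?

2

Row reduce to echelon form.
R2 ← R2 − (1/10)·R1: [0, -9/5, -9/10, 21/10, 9/10]
R3 ← R3 − (7/10)·R1: [0, 27/5, 27/10, -63/10, -27/10]
R3 ← R3 + (3)·R2: [0, 0, 0, 0, 0]
Echelon form has 2 nonzero rows, so rank(P) = 2.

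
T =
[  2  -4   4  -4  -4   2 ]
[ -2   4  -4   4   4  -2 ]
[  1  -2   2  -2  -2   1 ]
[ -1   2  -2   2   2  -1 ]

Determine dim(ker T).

5

Row reduce to echelon form.
R2 ← R2 + R1: [0, 0, 0, 0, 0, 0]
R3 ← R3 − (1/2)·R1: [0, 0, 0, 0, 0, 0]
R4 ← R4 + (1/2)·R1: [0, 0, 0, 0, 0, 0]
1 nonzero row, so rank(T) = 1.
T has 6 columns; by rank–nullity, nullity = 6 − 1 = 5.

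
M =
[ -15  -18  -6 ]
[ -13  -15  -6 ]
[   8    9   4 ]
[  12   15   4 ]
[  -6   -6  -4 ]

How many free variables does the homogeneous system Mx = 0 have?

Row reduce to echelon form.
R2 ← R2 − (13/15)·R1: [0, 3/5, -4/5]
R3 ← R3 + (8/15)·R1: [0, -3/5, 4/5]
R4 ← R4 + (4/5)·R1: [0, 3/5, -4/5]
R5 ← R5 − (2/5)·R1: [0, 6/5, -8/5]
R3 ← R3 + R2: [0, 0, 0]
R4 ← R4 − R2: [0, 0, 0]
R5 ← R5 − (2)·R2: [0, 0, 0]
2 nonzero rows, so rank(M) = 2.
M has 3 columns; by rank–nullity, nullity = 3 − 2 = 1.

1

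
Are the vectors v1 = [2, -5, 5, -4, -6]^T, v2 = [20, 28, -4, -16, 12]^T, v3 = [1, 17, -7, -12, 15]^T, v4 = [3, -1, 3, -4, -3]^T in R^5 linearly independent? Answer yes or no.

no

Form the matrix with these vectors as rows and row reduce.
R2 ← R2 − (10)·R1: [0, 78, -54, 24, 72]
R3 ← R3 − (1/2)·R1: [0, 39/2, -19/2, -10, 18]
R4 ← R4 − (3/2)·R1: [0, 13/2, -9/2, 2, 6]
R3 ← R3 − (1/4)·R2: [0, 0, 4, -16, 0]
R4 ← R4 − (1/12)·R2: [0, 0, 0, 0, 0]
3 nonzero rows, so the 4 vectors span a space of dimension 3.
Since 3 < 4, the vectors are linearly dependent.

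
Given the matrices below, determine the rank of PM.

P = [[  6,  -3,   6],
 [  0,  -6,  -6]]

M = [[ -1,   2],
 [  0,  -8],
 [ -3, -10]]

First compute PM:
[[-24, -24],
 [ 18, 108]]
Now row reduce the product.
R2 ← R2 + (3/4)·R1: [0, 90]
2 nonzero rows, so rank(PM) = 2.

2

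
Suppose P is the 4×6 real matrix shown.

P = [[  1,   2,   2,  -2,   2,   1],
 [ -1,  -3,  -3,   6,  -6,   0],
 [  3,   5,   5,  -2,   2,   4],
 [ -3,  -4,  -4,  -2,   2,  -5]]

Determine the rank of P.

Row reduce to echelon form.
R2 ← R2 + R1: [0, -1, -1, 4, -4, 1]
R3 ← R3 − (3)·R1: [0, -1, -1, 4, -4, 1]
R4 ← R4 + (3)·R1: [0, 2, 2, -8, 8, -2]
R3 ← R3 − R2: [0, 0, 0, 0, 0, 0]
R4 ← R4 + (2)·R2: [0, 0, 0, 0, 0, 0]
Echelon form has 2 nonzero rows, so rank(P) = 2.

2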